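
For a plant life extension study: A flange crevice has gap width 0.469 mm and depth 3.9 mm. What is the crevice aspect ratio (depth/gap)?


Aspect ratio = depth / gap
Ratio = 3.9 / 0.469 = 8.3

8.3


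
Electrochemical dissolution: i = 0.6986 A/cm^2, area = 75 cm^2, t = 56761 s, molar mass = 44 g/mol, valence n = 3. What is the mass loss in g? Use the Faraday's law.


Apply Faraday's law: m = i*A*t*M / (n*F)
Total charge passed Q = i*A*t = 0.6986*75*56761 = 2973992.595 C
m = Q*M/(n*F) = 2973992.595*44/(3*96485) = 452.0761 g

452.0761 g


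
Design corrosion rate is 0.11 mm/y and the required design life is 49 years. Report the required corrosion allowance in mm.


Corrosion allowance = CR × design life
CA = 0.11 * 49 = 5.39 mm

5.39 mm


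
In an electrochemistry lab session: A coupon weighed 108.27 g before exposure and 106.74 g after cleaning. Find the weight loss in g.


Weight loss = initial − final
WL = 108.27 − 106.74 = 1.53 g

1.53 g


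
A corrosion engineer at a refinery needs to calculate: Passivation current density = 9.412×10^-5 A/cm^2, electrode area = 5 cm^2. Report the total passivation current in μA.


I = i_pass * A, then convert A → μA (×10^6)
I = 9.412×10^-5 * 5 * 10^6 = 470.6 μA

470.6 μA


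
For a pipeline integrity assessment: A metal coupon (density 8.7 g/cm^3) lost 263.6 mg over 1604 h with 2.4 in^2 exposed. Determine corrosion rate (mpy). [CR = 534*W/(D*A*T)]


Apply the mpy weight-loss relation: CR = 534 * W / (D * A * T)
Numerator: 534 * 263.6 = 140762.4
Denominator: 8.7 * 2.4 * 1604 = 33491.52
CR = 140762.4 / 33491.52 = 4.20293 mpy

4.20293 mpy


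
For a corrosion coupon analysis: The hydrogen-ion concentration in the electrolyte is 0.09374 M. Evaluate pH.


pH = −log10[H+]
pH = −log10(0.09374) = 1.03

1.03


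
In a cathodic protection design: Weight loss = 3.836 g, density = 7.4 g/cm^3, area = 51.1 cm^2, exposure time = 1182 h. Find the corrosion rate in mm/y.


Apply the mm/y weight-loss relation: CR = 87600 * W / (D * A * T)
Numerator: 87600 * 3.836 = 336033.6
Denominator: 7.4 * 51.1 * 1182 = 446961.48
CR = 336033.6 / 446961.48 = 0.751818 mm/y

0.751818 mm/y


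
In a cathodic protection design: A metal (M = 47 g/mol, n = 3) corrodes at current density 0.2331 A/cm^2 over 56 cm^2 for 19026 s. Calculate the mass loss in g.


Apply Faraday's law: m = i*A*t*M / (n*F)
Total charge passed Q = i*A*t = 0.2331*56*19026 = 248357.7936 C
m = Q*M/(n*F) = 248357.7936*47/(3*96485) = 40.327 g

40.327 g


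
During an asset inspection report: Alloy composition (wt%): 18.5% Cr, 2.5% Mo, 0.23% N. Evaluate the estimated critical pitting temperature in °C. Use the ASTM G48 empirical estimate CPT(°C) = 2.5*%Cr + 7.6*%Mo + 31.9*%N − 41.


Apply the ASTM G48 empirical CPT estimate: CPT(°C) = 2.5*%Cr + 7.6*%Mo + 31.9*%N − 41
2.5*18.5 = 46.25; 7.6*2.5 = 19; 31.9*0.23 = 7.337
CPT = 46.25 + 19 + 7.337 − 41 = 31.587 °C
Rounded to 0.1 °C: CPT ≈ 31.6 °C

31.6 °C


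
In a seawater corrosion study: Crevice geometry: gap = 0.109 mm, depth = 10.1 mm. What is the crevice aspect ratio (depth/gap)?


Aspect ratio = depth / gap
Ratio = 10.1 / 0.109 = 92.7

92.7


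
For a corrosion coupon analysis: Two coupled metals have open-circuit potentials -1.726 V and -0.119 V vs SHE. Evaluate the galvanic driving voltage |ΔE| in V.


Driving voltage is the absolute potential difference.
|ΔE| = |-1.726 − (-0.119)| = 1.607 V

1.607 V


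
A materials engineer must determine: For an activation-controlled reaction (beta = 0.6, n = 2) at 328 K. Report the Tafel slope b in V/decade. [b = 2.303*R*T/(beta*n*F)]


Apply the Tafel slope relation: b = 2.303*R*T/(beta*n*F)
Numerator: 2.303 * 8.314 * 328 = 6280.26
Denominator: 0.6 * 2 * 96485 = 115782.0
b = 6280.26 / 115782.0 = 0.0542 V/decade

0.0542 V/decade


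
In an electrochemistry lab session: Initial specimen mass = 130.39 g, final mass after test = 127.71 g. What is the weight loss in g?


Weight loss = initial − final
WL = 130.39 − 127.71 = 2.68 g

2.68 g


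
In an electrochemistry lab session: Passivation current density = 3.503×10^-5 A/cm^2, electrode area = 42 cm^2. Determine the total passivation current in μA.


I = i_pass * A, then convert A → μA (×10^6)
I = 3.503×10^-5 * 42 * 10^6 = 1471.26 μA

1471.26 μA


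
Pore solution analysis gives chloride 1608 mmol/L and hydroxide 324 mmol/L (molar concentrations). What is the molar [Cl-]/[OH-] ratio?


Threshold parameter = [Cl-] / [OH-] (molar basis; both in mmol/L, so units cancel)
Ratio = 1608 / 324 = 4.96

4.96


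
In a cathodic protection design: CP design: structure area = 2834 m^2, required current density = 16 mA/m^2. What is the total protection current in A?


I = area * current density, then convert mA → A (÷1000)
I = 2834 * 16 / 1000 = 45.34 A

45.34 A


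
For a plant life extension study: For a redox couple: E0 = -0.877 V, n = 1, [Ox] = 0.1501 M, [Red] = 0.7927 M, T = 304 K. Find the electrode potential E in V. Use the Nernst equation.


Apply the Nernst equation: E = E0 + (RT/nF)*ln([Ox]/[Red])
Step 1: RT/nF = 8.314*304/(1*96485) = 0.02619533 V
Step 2: [Ox]/[Red] = 0.1501/0.7927 = 0.189353
Step 3: ln(0.189353) = -1.664142
Step 4: correction = 0.02619533 * -1.664142 = -0.044 V
E = -0.877 + -0.044 = -0.921 V

-0.921 V


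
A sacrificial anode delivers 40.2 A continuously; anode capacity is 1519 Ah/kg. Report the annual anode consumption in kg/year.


Annual consumption = current * hours per year / capacity
Rate = 40.2 * 8760 / 1519 = 231.8 kg/year

231.8 kg/year


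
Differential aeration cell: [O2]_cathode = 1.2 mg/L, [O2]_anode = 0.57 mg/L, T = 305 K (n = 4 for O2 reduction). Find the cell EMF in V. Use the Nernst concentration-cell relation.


Apply the Nernst concentration-cell relation: E = (RT/nF)*ln(C_cathode/C_anode)
RT/nF = 8.314*305/(4*96485) = 0.00657037 V
ln(1.2/0.57) = 0.74444
E = 0.00657037 * 0.74444 = 0.00489 V

0.00489 V


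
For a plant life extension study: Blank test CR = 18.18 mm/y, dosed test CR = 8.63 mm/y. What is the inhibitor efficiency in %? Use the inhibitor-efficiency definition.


Apply the inhibitor-efficiency definition: IE = (CR_blank − CR_inh)/CR_blank × 100
IE = (18.18 − 8.63) / 18.18 × 100
IE = 9.55 / 18.18 × 100 = 52.5 %

52.5 %


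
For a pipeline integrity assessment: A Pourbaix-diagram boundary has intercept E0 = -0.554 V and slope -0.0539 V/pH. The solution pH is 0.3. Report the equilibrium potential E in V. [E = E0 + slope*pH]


Apply the Pourbaix line equation: E = E0 + slope*pH
E = -0.554 + (-0.0539)*0.3 = -0.554 + (-0.01617) = -0.57017 V
Rounded to 4 decimal places: E = -0.5702 V

-0.5702 V


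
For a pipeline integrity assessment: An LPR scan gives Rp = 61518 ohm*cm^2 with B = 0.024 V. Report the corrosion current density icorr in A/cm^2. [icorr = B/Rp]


Apply the Stern-Geary relation: icorr = B / Rp
icorr = 0.024 / 61518 = 3.901×10^-7 A/cm^2

3.901×10^-7 A/cm^2


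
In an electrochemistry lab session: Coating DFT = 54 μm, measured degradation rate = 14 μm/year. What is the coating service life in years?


Service life = thickness / degradation rate
Life = 54 / 14 = 3.9 years

3.9 years


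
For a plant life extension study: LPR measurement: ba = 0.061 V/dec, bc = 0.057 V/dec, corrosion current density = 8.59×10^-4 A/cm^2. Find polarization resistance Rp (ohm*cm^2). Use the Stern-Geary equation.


Apply the Stern-Geary equation: Rp = ba*bc / (2.303*icorr*(ba+bc))
ba*bc = 0.061*0.057 = 0.003477
ba+bc = 0.118; 2.303*icorr*(ba+bc) = 2.303*8.59×10^-4*0.118 = 2.3343669×10^-4
Rp = 0.003477 / 2.3343669×10^-4 = 14.89 ohm*cm^2

14.89 ohm*cm^2


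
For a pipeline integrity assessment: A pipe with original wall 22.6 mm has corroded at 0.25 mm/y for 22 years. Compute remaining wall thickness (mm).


Remaining wall = original − CR × time
t = 22.6 − 0.25*22 = 22.6 − 5.5 = 17.1 mm

17.1 mm


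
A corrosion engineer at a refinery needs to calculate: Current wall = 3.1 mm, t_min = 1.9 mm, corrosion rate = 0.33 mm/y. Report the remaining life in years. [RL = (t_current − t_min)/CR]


Apply the remaining-life relation: RL = (t_current − t_min) / CR
RL = (3.1 − 1.9) / 0.33 = 1.2 / 0.33 = 3.6 years

3.6 years


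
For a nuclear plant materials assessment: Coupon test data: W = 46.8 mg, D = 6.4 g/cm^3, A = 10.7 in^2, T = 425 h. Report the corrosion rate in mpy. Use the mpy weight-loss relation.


Apply the mpy weight-loss relation: CR = 534 * W / (D * A * T)
Numerator: 534 * 46.8 = 24991.2
Denominator: 6.4 * 10.7 * 425 = 29104.0
CR = 24991.2 / 29104.0 = 0.859 mpy

0.859 mpy


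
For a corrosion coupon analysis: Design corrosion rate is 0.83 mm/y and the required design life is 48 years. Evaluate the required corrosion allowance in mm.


Corrosion allowance = CR × design life
CA = 0.83 * 48 = 39.84 mm

39.84 mm


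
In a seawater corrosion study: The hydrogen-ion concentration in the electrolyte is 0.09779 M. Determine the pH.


pH = −log10[H+]
pH = −log10(0.09779) = 1.01

1.01


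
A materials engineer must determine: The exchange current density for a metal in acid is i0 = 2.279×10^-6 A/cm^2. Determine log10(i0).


i0 = 2.279×10^-6 A/cm^2
log10(i0) = -5.642

-5.642


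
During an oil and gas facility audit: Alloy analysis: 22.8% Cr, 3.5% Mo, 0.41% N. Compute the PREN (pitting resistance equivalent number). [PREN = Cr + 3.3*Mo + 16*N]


Apply the PREN formula: PREN = Cr + 3.3*Mo + 16*N
PREN = 22.8 + 3.3*3.5 + 16*0.41
PREN = 22.8 + 11.55 + 6.56 = 40.91

40.91


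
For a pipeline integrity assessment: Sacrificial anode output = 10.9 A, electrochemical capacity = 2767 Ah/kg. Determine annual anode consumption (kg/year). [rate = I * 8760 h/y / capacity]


Annual consumption = current * hours per year / capacity
Rate = 10.9 * 8760 / 2767 = 34.5 kg/year

34.5 kg/year


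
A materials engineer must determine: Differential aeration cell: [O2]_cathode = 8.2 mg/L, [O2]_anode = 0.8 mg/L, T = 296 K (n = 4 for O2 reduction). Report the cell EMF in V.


Apply the Nernst concentration-cell relation: E = (RT/nF)*ln(C_cathode/C_anode)
RT/nF = 8.314*296/(4*96485) = 0.00637649 V
ln(8.2/0.8) = 2.32728
E = 0.00637649 * 2.32728 = 0.01484 V

0.01484 V


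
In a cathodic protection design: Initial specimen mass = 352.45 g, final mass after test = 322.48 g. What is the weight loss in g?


Weight loss = initial − final
WL = 352.45 − 322.48 = 29.97 g

29.97 g


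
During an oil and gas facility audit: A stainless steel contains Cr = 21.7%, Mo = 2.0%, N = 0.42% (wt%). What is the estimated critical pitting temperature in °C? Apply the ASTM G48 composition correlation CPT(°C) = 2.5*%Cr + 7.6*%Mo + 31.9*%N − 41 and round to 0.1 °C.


Apply the ASTM G48 empirical CPT estimate: CPT(°C) = 2.5*%Cr + 7.6*%Mo + 31.9*%N − 41
2.5*21.7 = 54.25; 7.6*2.0 = 15.2; 31.9*0.42 = 13.398
CPT = 54.25 + 15.2 + 13.398 − 41 = 41.848 °C
Rounded to 0.1 °C: CPT ≈ 41.8 °C

41.8 °C


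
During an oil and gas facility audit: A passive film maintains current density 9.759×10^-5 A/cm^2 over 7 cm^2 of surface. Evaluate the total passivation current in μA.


I = i_pass * A, then convert A → μA (×10^6)
I = 9.759×10^-5 * 7 * 10^6 = 683.13 μA

683.13 μA


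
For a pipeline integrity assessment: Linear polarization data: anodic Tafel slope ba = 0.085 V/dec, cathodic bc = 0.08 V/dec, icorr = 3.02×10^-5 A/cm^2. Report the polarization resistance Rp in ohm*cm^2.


Apply the Stern-Geary equation: Rp = ba*bc / (2.303*icorr*(ba+bc))
ba*bc = 0.085*0.08 = 0.0068
ba+bc = 0.165; 2.303*icorr*(ba+bc) = 2.303*3.02×10^-5*0.165 = 1.1475849×10^-5
Rp = 0.0068 / 1.1475849×10^-5 = 592.55 ohm*cm^2

592.55 ohm*cm^2


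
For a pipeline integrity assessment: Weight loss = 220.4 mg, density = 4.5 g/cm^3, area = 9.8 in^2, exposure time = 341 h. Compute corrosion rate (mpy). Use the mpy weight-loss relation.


Apply the mpy weight-loss relation: CR = 534 * W / (D * A * T)
Numerator: 534 * 220.4 = 117693.6
Denominator: 4.5 * 9.8 * 341 = 15038.1
CR = 117693.6 / 15038.1 = 7.826 mpy

7.826 mpy


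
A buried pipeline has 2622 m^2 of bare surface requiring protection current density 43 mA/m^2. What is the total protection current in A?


I = area * current density, then convert mA → A (÷1000)
I = 2622 * 43 / 1000 = 112.75 A

112.75 A


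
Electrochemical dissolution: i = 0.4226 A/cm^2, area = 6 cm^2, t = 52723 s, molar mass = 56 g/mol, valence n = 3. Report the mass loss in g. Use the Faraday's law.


Apply Faraday's law: m = i*A*t*M / (n*F)
Total charge passed Q = i*A*t = 0.4226*6*52723 = 133684.4388 C
m = Q*M/(n*F) = 133684.4388*56/(3*96485) = 25.8635 g

25.8635 g


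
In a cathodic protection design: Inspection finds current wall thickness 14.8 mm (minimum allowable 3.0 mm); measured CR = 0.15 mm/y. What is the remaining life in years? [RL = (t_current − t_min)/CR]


Apply the remaining-life relation: RL = (t_current − t_min) / CR
RL = (14.8 − 3.0) / 0.15 = 11.8 / 0.15 = 78.7 years

78.7 years


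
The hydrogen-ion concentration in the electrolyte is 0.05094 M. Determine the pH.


pH = −log10[H+]
pH = −log10(0.05094) = 1.29

1.29


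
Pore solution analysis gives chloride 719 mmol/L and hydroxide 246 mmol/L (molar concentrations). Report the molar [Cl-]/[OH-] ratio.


Threshold parameter = [Cl-] / [OH-] (molar basis; both in mmol/L, so units cancel)
Ratio = 719 / 246 = 2.92

2.92


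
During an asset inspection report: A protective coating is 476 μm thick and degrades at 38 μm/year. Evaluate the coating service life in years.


Service life = thickness / degradation rate
Life = 476 / 38 = 12.5 years

12.5 years


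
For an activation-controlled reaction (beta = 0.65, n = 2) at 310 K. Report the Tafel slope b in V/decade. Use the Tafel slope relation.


Apply the Tafel slope relation: b = 2.303*R*T/(beta*n*F)
Numerator: 2.303 * 8.314 * 310 = 5935.61
Denominator: 0.65 * 2 * 96485 = 125430.5
b = 5935.61 / 125430.5 = 0.047 V/decade

0.047 V/decade


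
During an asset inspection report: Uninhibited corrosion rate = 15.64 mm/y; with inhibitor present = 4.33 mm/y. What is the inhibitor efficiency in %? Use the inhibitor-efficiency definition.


Apply the inhibitor-efficiency definition: IE = (CR_blank − CR_inh)/CR_blank × 100
IE = (15.64 − 4.33) / 15.64 × 100
IE = 11.31 / 15.64 × 100 = 72.3 %

72.3 %


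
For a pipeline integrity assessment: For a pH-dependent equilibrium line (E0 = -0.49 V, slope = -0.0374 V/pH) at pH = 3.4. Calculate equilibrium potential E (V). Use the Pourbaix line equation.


Apply the Pourbaix line equation: E = E0 + slope*pH
E = -0.49 + (-0.0374)*3.4 = -0.49 + (-0.12716) = -0.61716 V
Rounded to 4 decimal places: E = -0.6172 V

-0.6172 V


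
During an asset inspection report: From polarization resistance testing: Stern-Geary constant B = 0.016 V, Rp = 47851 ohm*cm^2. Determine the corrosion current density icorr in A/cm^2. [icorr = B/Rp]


Apply the Stern-Geary relation: icorr = B / Rp
icorr = 0.016 / 47851 = 3.344×10^-7 A/cm^2

3.344×10^-7 A/cm^2


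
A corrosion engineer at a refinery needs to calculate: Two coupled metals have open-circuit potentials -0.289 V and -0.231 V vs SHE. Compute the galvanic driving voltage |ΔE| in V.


Driving voltage is the absolute potential difference.
|ΔE| = |-0.289 − (-0.231)| = 0.058 V

0.058 V


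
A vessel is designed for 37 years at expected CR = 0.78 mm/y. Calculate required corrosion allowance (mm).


Corrosion allowance = CR × design life
CA = 0.78 * 37 = 28.86 mm

28.86 mm


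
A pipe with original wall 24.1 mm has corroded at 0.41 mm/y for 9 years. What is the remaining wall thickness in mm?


Remaining wall = original − CR × time
t = 24.1 − 0.41*9 = 24.1 − 3.69 = 20.41 mm

20.41 mm


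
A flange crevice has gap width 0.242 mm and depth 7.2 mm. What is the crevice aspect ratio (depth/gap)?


Aspect ratio = depth / gap
Ratio = 7.2 / 0.242 = 29.8

29.8


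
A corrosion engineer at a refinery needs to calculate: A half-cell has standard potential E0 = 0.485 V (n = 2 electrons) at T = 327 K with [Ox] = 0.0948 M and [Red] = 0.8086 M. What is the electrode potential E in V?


Apply the Nernst equation: E = E0 + (RT/nF)*ln([Ox]/[Red])
Step 1: RT/nF = 8.314*327/(2*96485) = 0.0140886 V
Step 2: [Ox]/[Red] = 0.0948/0.8086 = 0.11724
Step 3: ln(0.11724) = -2.143532
Step 4: correction = 0.0140886 * -2.143532 = -0.03 V
E = 0.485 + -0.03 = 0.455 V

0.455 V


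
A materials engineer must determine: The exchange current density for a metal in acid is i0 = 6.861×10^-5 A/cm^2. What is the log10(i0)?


i0 = 6.861×10^-5 A/cm^2
log10(i0) = -4.164

-4.164


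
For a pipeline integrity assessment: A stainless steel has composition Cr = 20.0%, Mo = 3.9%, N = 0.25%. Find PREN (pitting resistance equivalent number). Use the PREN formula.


Apply the PREN formula: PREN = Cr + 3.3*Mo + 16*N
PREN = 20.0 + 3.3*3.9 + 16*0.25
PREN = 20.0 + 12.87 + 4.0 = 36.87

36.87


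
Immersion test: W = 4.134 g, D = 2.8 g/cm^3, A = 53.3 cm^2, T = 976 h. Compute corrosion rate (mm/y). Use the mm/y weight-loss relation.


Apply the mm/y weight-loss relation: CR = 87600 * W / (D * A * T)
Numerator: 87600 * 4.134 = 362138.4
Denominator: 2.8 * 53.3 * 976 = 145658.24
CR = 362138.4 / 145658.24 = 2.4862 mm/y

2.4862 mm/y


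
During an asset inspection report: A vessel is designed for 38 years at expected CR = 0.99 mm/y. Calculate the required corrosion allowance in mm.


Corrosion allowance = CR × design life
CA = 0.99 * 38 = 37.62 mm

37.62 mm


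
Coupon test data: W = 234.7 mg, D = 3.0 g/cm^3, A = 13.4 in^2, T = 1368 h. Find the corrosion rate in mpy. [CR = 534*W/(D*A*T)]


Apply the mpy weight-loss relation: CR = 534 * W / (D * A * T)
Numerator: 534 * 234.7 = 125329.8
Denominator: 3.0 * 13.4 * 1368 = 54993.6
CR = 125329.8 / 54993.6 = 2.279 mpy

2.279 mpy


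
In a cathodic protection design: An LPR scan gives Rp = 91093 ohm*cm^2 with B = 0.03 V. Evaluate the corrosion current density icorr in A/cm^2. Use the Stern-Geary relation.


Apply the Stern-Geary relation: icorr = B / Rp
icorr = 0.03 / 91093 = 3.293×10^-7 A/cm^2

3.293×10^-7 A/cm^2


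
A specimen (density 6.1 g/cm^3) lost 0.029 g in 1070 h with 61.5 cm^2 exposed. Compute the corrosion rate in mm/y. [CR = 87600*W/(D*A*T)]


Apply the mm/y weight-loss relation: CR = 87600 * W / (D * A * T)
Numerator: 87600 * 0.029 = 2540.4
Denominator: 6.1 * 61.5 * 1070 = 401410.5
CR = 2540.4 / 401410.5 = 0.00633 mm/y

0.00633 mm/y


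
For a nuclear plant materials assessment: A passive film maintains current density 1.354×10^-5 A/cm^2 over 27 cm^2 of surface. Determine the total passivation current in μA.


I = i_pass * A, then convert A → μA (×10^6)
I = 1.354×10^-5 * 27 * 10^6 = 365.58 μA

365.58 μA


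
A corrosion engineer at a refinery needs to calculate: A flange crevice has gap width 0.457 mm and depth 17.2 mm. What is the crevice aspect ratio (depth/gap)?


Aspect ratio = depth / gap
Ratio = 17.2 / 0.457 = 37.6

37.6


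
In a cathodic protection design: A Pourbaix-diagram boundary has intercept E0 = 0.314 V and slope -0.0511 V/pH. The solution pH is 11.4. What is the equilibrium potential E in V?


Apply the Pourbaix line equation: E = E0 + slope*pH
E = 0.314 + (-0.0511)*11.4 = 0.314 + (-0.58254) = -0.26854 V
Rounded to 3 decimal places: E = -0.269 V

-0.269 V


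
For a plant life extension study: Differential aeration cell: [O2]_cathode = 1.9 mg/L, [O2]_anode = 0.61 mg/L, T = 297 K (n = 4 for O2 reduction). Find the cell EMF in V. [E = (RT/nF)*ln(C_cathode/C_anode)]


Apply the Nernst concentration-cell relation: E = (RT/nF)*ln(C_cathode/C_anode)
RT/nF = 8.314*297/(4*96485) = 0.00639804 V
ln(1.9/0.61) = 1.13615
E = 0.00639804 * 1.13615 = 0.00727 V

0.00727 V


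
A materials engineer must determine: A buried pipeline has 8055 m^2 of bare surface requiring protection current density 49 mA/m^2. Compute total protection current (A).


I = area * current density, then convert mA → A (÷1000)
I = 8055 * 49 / 1000 = 394.7 A

394.7 A


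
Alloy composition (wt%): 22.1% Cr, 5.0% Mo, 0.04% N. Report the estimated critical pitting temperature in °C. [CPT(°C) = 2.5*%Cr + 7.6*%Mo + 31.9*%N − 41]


Apply the ASTM G48 empirical CPT estimate: CPT(°C) = 2.5*%Cr + 7.6*%Mo + 31.9*%N − 41
2.5*22.1 = 55.25; 7.6*5.0 = 38; 31.9*0.04 = 1.276
CPT = 55.25 + 38 + 1.276 − 41 = 53.526 °C
Rounded to 0.1 °C: CPT ≈ 53.5 °C

53.5 °C


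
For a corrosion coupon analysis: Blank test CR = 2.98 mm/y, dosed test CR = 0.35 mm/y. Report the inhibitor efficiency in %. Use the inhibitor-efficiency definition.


Apply the inhibitor-efficiency definition: IE = (CR_blank − CR_inh)/CR_blank × 100
IE = (2.98 − 0.35) / 2.98 × 100
IE = 2.63 / 2.98 × 100 = 88.3 %

88.3 %


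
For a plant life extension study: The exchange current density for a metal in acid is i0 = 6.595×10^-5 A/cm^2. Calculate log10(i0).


i0 = 6.595×10^-5 A/cm^2
log10(i0) = -4.181

-4.181


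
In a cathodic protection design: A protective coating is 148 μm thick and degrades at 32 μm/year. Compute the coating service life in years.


Service life = thickness / degradation rate
Life = 148 / 32 = 4.6 years

4.6 years


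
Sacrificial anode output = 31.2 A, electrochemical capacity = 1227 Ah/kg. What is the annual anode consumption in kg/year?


Annual consumption = current * hours per year / capacity
Rate = 31.2 * 8760 / 1227 = 222.7 kg/year

222.7 kg/year


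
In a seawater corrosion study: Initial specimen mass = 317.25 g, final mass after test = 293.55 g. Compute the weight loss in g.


Weight loss = initial − final
WL = 317.25 − 293.55 = 23.7 g

23.7 g


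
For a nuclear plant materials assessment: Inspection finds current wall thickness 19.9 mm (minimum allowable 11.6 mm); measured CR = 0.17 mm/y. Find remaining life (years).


Apply the remaining-life relation: RL = (t_current − t_min) / CR
RL = (19.9 − 11.6) / 0.17 = 8.3 / 0.17 = 48.8 years

48.8 years


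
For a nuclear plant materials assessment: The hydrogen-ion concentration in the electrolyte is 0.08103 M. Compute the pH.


pH = −log10[H+]
pH = −log10(0.08103) = 1.09

1.09


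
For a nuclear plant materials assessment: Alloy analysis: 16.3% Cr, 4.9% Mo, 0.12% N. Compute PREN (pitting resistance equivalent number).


Apply the PREN formula: PREN = Cr + 3.3*Mo + 16*N
PREN = 16.3 + 3.3*4.9 + 16*0.12
PREN = 16.3 + 16.17 + 1.92 = 34.39

34.39


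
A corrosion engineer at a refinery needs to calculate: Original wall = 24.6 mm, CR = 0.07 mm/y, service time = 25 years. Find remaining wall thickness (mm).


Remaining wall = original − CR × time
t = 24.6 − 0.07*25 = 24.6 − 1.75 = 22.85 mm

22.85 mm


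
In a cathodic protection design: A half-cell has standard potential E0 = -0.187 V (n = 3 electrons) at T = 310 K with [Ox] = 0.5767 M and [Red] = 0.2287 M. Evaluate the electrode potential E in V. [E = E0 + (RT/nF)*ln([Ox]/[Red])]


Apply the Nernst equation: E = E0 + (RT/nF)*ln([Ox]/[Red])
Step 1: RT/nF = 8.314*310/(3*96485) = 0.00890411 V
Step 2: [Ox]/[Red] = 0.5767/0.2287 = 2.521644
Step 3: ln(2.521644) = 0.924911
Step 4: correction = 0.00890411 * 0.924911 = 0.0082 V
E = -0.187 + 0.0082 = -0.1788 V

-0.1788 V


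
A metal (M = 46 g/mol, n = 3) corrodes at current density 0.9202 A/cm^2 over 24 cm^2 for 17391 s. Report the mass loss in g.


Apply Faraday's law: m = i*A*t*M / (n*F)
Total charge passed Q = i*A*t = 0.9202*24*17391 = 384076.7568 C
m = Q*M/(n*F) = 384076.7568*46/(3*96485) = 61.0372 g

61.0372 g


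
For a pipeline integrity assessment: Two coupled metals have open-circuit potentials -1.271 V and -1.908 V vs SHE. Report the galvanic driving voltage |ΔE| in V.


Driving voltage is the absolute potential difference.
|ΔE| = |-1.271 − (-1.908)| = 0.637 V

0.637 V


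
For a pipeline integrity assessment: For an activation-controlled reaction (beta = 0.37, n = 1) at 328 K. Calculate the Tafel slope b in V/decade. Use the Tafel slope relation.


Apply the Tafel slope relation: b = 2.303*R*T/(beta*n*F)
Numerator: 2.303 * 8.314 * 328 = 6280.26
Denominator: 0.37 * 1 * 96485 = 35699.45
b = 6280.26 / 35699.45 = 0.176 V/decade

0.176 V/decade


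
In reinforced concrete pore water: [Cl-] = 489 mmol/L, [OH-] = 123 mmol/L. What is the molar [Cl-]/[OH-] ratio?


Threshold parameter = [Cl-] / [OH-] (molar basis; both in mmol/L, so units cancel)
Ratio = 489 / 123 = 3.98

3.98


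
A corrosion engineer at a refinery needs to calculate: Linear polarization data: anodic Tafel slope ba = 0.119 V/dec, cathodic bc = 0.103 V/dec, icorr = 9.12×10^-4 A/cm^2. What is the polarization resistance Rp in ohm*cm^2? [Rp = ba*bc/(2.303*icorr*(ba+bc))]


Apply the Stern-Geary equation: Rp = ba*bc / (2.303*icorr*(ba+bc))
ba*bc = 0.119*0.103 = 0.012257
ba+bc = 0.222; 2.303*icorr*(ba+bc) = 2.303*9.12×10^-4*0.222 = 4.6627459×10^-4
Rp = 0.012257 / 4.6627459×10^-4 = 26.3 ohm*cm^2

26.3 ohm*cm^2


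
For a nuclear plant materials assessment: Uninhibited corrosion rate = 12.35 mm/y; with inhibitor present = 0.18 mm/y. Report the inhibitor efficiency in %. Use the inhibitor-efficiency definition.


Apply the inhibitor-efficiency definition: IE = (CR_blank − CR_inh)/CR_blank × 100
IE = (12.35 − 0.18) / 12.35 × 100
IE = 12.17 / 12.35 × 100 = 98.5 %

98.5 %


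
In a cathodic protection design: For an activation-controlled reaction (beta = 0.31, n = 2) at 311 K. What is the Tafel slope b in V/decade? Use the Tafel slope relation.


Apply the Tafel slope relation: b = 2.303*R*T/(beta*n*F)
Numerator: 2.303 * 8.314 * 311 = 5954.76
Denominator: 0.31 * 2 * 96485 = 59820.7
b = 5954.76 / 59820.7 = 0.0995 V/decade

0.0995 V/decade


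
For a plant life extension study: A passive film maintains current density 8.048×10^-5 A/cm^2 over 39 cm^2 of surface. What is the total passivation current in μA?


I = i_pass * A, then convert A → μA (×10^6)
I = 8.048×10^-5 * 39 * 10^6 = 3138.72 μA

3138.72 μA


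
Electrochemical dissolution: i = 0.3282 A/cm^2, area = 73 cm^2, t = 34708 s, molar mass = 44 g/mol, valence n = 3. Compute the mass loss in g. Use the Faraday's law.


Apply Faraday's law: m = i*A*t*M / (n*F)
Total charge passed Q = i*A*t = 0.3282*73*34708 = 831555.0888 C
m = Q*M/(n*F) = 831555.0888*44/(3*96485) = 126.405 g

126.405 g


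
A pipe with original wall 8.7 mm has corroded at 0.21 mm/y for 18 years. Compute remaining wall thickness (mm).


Remaining wall = original − CR × time
t = 8.7 − 0.21*18 = 8.7 − 3.78 = 4.92 mm

4.92 mm


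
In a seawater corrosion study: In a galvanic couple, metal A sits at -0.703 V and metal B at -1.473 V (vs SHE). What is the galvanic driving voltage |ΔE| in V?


Driving voltage is the absolute potential difference.
|ΔE| = |-0.703 − (-1.473)| = 0.77 V

0.77 V


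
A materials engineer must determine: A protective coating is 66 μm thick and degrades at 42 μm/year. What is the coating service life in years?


Service life = thickness / degradation rate
Life = 66 / 42 = 1.6 years

1.6 years


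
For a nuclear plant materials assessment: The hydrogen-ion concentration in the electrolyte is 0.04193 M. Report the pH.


pH = −log10[H+]
pH = −log10(0.04193) = 1.38

1.38


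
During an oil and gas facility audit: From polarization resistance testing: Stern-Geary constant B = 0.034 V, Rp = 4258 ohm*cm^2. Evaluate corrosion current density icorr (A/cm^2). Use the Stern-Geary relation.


Apply the Stern-Geary relation: icorr = B / Rp
icorr = 0.034 / 4258 = 7.985×10^-6 A/cm^2

7.985×10^-6 A/cm^2


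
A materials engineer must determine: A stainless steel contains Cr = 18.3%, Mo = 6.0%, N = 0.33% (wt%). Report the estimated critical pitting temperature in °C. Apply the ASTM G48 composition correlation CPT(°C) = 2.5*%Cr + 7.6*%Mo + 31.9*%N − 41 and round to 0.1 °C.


Apply the ASTM G48 empirical CPT estimate: CPT(°C) = 2.5*%Cr + 7.6*%Mo + 31.9*%N − 41
2.5*18.3 = 45.75; 7.6*6.0 = 45.6; 31.9*0.33 = 10.527
CPT = 45.75 + 45.6 + 10.527 − 41 = 60.877 °C
Rounded to 0.1 °C: CPT ≈ 60.9 °C

60.9 °C


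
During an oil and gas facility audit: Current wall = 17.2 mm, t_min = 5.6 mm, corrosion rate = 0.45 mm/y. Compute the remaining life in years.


Apply the remaining-life relation: RL = (t_current − t_min) / CR
RL = (17.2 − 5.6) / 0.45 = 11.6 / 0.45 = 25.8 years

25.8 years


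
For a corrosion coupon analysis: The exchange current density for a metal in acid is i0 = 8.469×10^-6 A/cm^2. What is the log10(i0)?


i0 = 8.469×10^-6 A/cm^2
log10(i0) = -5.072

-5.072


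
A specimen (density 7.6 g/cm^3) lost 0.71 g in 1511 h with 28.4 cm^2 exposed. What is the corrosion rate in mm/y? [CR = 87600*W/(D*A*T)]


Apply the mm/y weight-loss relation: CR = 87600 * W / (D * A * T)
Numerator: 87600 * 0.71 = 62196.0
Denominator: 7.6 * 28.4 * 1511 = 326134.24
CR = 62196.0 / 326134.24 = 0.190707 mm/y

0.190707 mm/y


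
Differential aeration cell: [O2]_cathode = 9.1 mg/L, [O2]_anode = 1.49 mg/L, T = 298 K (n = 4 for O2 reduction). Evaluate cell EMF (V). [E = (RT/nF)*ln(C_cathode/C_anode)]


Apply the Nernst concentration-cell relation: E = (RT/nF)*ln(C_cathode/C_anode)
RT/nF = 8.314*298/(4*96485) = 0.00641958 V
ln(9.1/1.49) = 1.8095
E = 0.00641958 * 1.8095 = 0.01162 V

0.01162 V


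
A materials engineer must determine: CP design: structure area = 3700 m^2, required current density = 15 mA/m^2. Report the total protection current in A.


I = area * current density, then convert mA → A (÷1000)
I = 3700 * 15 / 1000 = 55.5 A

55.5 A


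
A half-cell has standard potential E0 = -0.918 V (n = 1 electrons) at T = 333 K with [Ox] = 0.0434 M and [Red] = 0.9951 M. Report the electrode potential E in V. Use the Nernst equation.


Apply the Nernst equation: E = E0 + (RT/nF)*ln([Ox]/[Red])
Step 1: RT/nF = 8.314*333/(1*96485) = 0.02869422 V
Step 2: [Ox]/[Red] = 0.0434/0.9951 = 0.043614
Step 3: ln(0.043614) = -3.132377
Step 4: correction = 0.02869422 * -3.132377 = -0.0899 V
E = -0.918 + -0.0899 = -1.0079 V

-1.0079 V


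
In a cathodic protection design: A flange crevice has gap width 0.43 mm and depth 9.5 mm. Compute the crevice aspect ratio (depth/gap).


Aspect ratio = depth / gap
Ratio = 9.5 / 0.43 = 22.1

22.1


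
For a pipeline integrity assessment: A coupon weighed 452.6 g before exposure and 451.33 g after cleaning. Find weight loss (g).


Weight loss = initial − final
WL = 452.6 − 451.33 = 1.27 g

1.27 g


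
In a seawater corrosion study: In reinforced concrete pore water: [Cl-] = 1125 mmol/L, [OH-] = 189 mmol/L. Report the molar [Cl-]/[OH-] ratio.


Threshold parameter = [Cl-] / [OH-] (molar basis; both in mmol/L, so units cancel)
Ratio = 1125 / 189 = 5.95

5.95


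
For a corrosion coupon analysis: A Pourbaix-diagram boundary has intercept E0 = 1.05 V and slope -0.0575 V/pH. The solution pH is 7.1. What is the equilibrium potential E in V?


Apply the Pourbaix line equation: E = E0 + slope*pH
E = 1.05 + (-0.0575)*7.1 = 1.05 + (-0.40825) = 0.64175 V
Rounded to 4 decimal places: E = 0.6418 V

0.6418 V


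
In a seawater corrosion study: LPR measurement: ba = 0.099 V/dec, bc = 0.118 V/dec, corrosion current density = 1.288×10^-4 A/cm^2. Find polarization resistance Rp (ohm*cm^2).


Apply the Stern-Geary equation: Rp = ba*bc / (2.303*icorr*(ba+bc))
ba*bc = 0.099*0.118 = 0.011682
ba+bc = 0.217; 2.303*icorr*(ba+bc) = 2.303*1.288×10^-4*0.217 = 6.4367929×10^-5
Rp = 0.011682 / 6.4367929×10^-5 = 181.49 ohm*cm^2

181.49 ohm*cm^2


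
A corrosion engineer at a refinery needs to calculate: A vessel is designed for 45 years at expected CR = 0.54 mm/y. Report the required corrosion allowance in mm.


Corrosion allowance = CR × design life
CA = 0.54 * 45 = 24.3 mm

24.3 mm


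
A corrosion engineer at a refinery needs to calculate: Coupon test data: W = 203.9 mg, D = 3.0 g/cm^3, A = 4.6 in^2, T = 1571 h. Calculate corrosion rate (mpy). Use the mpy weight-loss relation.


Apply the mpy weight-loss relation: CR = 534 * W / (D * A * T)
Numerator: 534 * 203.9 = 108882.6
Denominator: 3.0 * 4.6 * 1571 = 21679.8
CR = 108882.6 / 21679.8 = 5.022 mpy

5.022 mpy


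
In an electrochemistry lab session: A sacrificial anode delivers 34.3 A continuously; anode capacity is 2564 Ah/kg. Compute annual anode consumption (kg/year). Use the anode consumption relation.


Annual consumption = current * hours per year / capacity
Rate = 34.3 * 8760 / 2564 = 117.2 kg/year

117.2 kg/year


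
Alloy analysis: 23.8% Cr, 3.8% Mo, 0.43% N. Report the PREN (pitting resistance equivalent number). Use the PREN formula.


Apply the PREN formula: PREN = Cr + 3.3*Mo + 16*N
PREN = 23.8 + 3.3*3.8 + 16*0.43
PREN = 23.8 + 12.54 + 6.88 = 43.22

43.22


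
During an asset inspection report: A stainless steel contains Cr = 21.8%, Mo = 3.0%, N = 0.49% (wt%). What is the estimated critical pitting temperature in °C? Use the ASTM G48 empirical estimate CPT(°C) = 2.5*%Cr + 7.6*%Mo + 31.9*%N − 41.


Apply the ASTM G48 empirical CPT estimate: CPT(°C) = 2.5*%Cr + 7.6*%Mo + 31.9*%N − 41
2.5*21.8 = 54.5; 7.6*3.0 = 22.8; 31.9*0.49 = 15.631
CPT = 54.5 + 22.8 + 15.631 − 41 = 51.931 °C
Rounded to 0.1 °C: CPT ≈ 51.9 °C

51.9 °C


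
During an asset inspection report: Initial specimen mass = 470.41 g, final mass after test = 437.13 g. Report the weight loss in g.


Weight loss = initial − final
WL = 470.41 − 437.13 = 33.28 g

33.28 g


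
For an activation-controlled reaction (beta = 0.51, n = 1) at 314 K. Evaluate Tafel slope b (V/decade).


Apply the Tafel slope relation: b = 2.303*R*T/(beta*n*F)
Numerator: 2.303 * 8.314 * 314 = 6012.2
Denominator: 0.51 * 1 * 96485 = 49207.35
b = 6012.2 / 49207.35 = 0.1222 V/decade

0.1222 V/decade


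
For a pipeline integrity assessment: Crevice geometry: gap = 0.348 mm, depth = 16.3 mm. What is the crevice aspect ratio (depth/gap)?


Aspect ratio = depth / gap
Ratio = 16.3 / 0.348 = 46.8

46.8


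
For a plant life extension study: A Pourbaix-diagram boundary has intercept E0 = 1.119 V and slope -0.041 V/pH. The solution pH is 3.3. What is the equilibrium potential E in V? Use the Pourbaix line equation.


Apply the Pourbaix line equation: E = E0 + slope*pH
E = 1.119 + (-0.041)*3.3 = 1.119 + (-0.1353) = 0.9837 V
Rounded to 4 decimal places: E = 0.9837 V

0.9837 V


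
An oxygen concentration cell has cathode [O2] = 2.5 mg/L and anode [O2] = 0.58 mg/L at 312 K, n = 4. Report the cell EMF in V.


Apply the Nernst concentration-cell relation: E = (RT/nF)*ln(C_cathode/C_anode)
RT/nF = 8.314*312/(4*96485) = 0.00672117 V
ln(2.5/0.58) = 1.46102
E = 0.00672117 * 1.46102 = 0.00982 V

0.00982 V


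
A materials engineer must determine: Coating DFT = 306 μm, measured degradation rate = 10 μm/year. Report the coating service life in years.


Service life = thickness / degradation rate
Life = 306 / 10 = 30.6 years

30.6 years


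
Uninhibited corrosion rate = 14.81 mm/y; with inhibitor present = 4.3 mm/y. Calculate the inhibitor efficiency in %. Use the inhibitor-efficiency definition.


Apply the inhibitor-efficiency definition: IE = (CR_blank − CR_inh)/CR_blank × 100
IE = (14.81 − 4.3) / 14.81 × 100
IE = 10.51 / 14.81 × 100 = 71.0 %

71.0 %


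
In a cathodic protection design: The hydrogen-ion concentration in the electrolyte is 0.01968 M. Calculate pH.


pH = −log10[H+]
pH = −log10(0.01968) = 1.71

1.71


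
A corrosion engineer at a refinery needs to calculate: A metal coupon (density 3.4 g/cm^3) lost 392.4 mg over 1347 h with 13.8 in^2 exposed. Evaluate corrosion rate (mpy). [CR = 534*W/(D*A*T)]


Apply the mpy weight-loss relation: CR = 534 * W / (D * A * T)
Numerator: 534 * 392.4 = 209541.6
Denominator: 3.4 * 13.8 * 1347 = 63201.24
CR = 209541.6 / 63201.24 = 3.3155 mpy

3.3155 mpy


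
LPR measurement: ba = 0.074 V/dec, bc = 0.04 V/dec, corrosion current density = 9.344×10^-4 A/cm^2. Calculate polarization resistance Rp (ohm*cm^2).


Apply the Stern-Geary equation: Rp = ba*bc / (2.303*icorr*(ba+bc))
ba*bc = 0.074*0.04 = 0.00296
ba+bc = 0.114; 2.303*icorr*(ba+bc) = 2.303*9.344×10^-4*0.114 = 2.4531924×10^-4
Rp = 0.00296 / 2.4531924×10^-4 = 12.1 ohm*cm^2

12.1 ohm*cm^2


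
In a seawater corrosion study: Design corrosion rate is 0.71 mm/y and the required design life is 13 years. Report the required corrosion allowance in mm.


Corrosion allowance = CR × design life
CA = 0.71 * 13 = 9.23 mm

9.23 mm


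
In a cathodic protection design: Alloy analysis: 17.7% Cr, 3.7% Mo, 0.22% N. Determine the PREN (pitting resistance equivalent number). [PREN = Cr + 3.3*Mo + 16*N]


Apply the PREN formula: PREN = Cr + 3.3*Mo + 16*N
PREN = 17.7 + 3.3*3.7 + 16*0.22
PREN = 17.7 + 12.21 + 3.52 = 33.43

33.43


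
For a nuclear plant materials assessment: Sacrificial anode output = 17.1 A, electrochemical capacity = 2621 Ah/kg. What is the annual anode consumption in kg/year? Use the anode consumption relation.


Annual consumption = current * hours per year / capacity
Rate = 17.1 * 8760 / 2621 = 57.2 kg/year

57.2 kg/year


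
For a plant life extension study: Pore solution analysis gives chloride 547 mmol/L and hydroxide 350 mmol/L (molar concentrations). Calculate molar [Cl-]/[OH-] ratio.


Threshold parameter = [Cl-] / [OH-] (molar basis; both in mmol/L, so units cancel)
Ratio = 547 / 350 = 1.56

1.56


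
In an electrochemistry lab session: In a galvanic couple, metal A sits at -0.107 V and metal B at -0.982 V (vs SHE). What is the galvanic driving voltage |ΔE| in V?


Driving voltage is the absolute potential difference.
|ΔE| = |-0.107 − (-0.982)| = 0.875 V

0.875 V


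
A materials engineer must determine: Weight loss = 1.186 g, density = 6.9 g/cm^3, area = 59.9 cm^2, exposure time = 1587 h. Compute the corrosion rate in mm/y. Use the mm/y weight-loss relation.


Apply the mm/y weight-loss relation: CR = 87600 * W / (D * A * T)
Numerator: 87600 * 1.186 = 103893.6
Denominator: 6.9 * 59.9 * 1587 = 655922.97
CR = 103893.6 / 655922.97 = 0.158393 mm/y

0.158393 mm/y


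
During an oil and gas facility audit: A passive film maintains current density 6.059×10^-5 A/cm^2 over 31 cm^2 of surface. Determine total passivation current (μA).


I = i_pass * A, then convert A → μA (×10^6)
I = 6.059×10^-5 * 31 * 10^6 = 1878.29 μA

1878.29 μA


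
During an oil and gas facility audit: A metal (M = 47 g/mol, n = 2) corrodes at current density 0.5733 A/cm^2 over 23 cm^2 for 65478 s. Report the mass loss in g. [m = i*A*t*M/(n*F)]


Apply Faraday's law: m = i*A*t*M / (n*F)
Total charge passed Q = i*A*t = 0.5733*23*65478 = 863386.3602 C
m = Q*M/(n*F) = 863386.3602*47/(2*96485) = 210.2874 g

210.2874 g


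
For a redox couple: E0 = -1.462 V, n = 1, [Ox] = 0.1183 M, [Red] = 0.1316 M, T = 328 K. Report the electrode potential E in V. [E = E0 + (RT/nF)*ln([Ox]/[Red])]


Apply the Nernst equation: E = E0 + (RT/nF)*ln([Ox]/[Red])
Step 1: RT/nF = 8.314*328/(1*96485) = 0.02826338 V
Step 2: [Ox]/[Red] = 0.1183/0.1316 = 0.898936
Step 3: ln(0.898936) = -0.106543
Step 4: correction = 0.02826338 * -0.106543 = -0.003 V
E = -1.462 + -0.003 = -1.465 V

-1.465 V


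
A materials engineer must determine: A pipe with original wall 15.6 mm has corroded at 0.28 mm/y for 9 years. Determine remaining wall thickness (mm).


Remaining wall = original − CR × time
t = 15.6 − 0.28*9 = 15.6 − 2.52 = 13.08 mm

13.08 mm


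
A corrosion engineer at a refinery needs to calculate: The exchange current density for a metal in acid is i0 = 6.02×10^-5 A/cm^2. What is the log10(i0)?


i0 = 6.02×10^-5 A/cm^2
log10(i0) = -4.22

-4.22


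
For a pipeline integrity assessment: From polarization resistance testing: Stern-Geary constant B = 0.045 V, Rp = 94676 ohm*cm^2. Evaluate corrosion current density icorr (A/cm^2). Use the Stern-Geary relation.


Apply the Stern-Geary relation: icorr = B / Rp
icorr = 0.045 / 94676 = 4.753×10^-7 A/cm^2

4.753×10^-7 A/cm^2
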